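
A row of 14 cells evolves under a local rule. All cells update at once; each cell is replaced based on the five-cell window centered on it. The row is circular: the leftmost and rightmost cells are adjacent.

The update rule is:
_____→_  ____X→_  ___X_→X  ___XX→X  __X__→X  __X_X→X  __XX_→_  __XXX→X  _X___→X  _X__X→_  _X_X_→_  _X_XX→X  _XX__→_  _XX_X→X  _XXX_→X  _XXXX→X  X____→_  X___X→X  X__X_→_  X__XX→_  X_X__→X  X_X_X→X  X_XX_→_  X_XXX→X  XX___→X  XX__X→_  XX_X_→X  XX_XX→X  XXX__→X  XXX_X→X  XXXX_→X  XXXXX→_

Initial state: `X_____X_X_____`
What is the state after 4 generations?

__XXXXX__X__X_

XX___XX_XX___X
XXXXX_XX__XXXX
___XXX____XX__
__XXXXX__X__X_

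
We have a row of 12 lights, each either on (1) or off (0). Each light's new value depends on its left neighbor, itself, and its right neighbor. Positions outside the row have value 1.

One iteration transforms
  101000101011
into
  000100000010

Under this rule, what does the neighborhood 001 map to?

0

At position 5 the neighborhood is 001; the next row has 0 there.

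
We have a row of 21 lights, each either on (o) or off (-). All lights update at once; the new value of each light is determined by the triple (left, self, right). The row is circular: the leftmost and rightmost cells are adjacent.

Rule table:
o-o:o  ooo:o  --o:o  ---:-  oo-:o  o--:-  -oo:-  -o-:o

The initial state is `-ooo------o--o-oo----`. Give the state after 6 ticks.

oo-oo-ooo-ooo-oo-oo-o

tick 1: o-oo-----oo-ooo-o----
tick 2: oo-o----o-oo-oooo---o
tick 3: oooo---ooo-oo-ooo--o-
tick 4: -ooo--o-ooo-oo-oo-ooo
tick 5: o-oo-ooo-ooo-oo-oo-oo
tick 6: oo-oo-ooo-ooo-oo-oo-o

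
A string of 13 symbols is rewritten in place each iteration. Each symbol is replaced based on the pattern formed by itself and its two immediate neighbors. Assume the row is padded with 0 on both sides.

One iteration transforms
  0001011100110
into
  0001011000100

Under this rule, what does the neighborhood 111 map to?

1

At position 6 the neighborhood is 111; the next row has 1 there.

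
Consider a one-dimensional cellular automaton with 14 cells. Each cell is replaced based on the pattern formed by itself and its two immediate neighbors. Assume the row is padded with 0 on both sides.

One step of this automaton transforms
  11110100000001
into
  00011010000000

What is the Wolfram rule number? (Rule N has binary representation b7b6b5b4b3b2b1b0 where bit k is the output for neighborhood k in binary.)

112

position 1: 111 → 0  (bit 7 = 0)
position 3: 110 → 1  (bit 6 = 1)
position 4: 101 → 1  (bit 5 = 1)
position 6: 100 → 1  (bit 4 = 1)
position 0: 011 → 0  (bit 3 = 0)
position 5: 010 → 0  (bit 2 = 0)
position 12: 001 → 0  (bit 1 = 0)
position 7: 000 → 0  (bit 0 = 0)
bits b7..b0 = 01110000 = 112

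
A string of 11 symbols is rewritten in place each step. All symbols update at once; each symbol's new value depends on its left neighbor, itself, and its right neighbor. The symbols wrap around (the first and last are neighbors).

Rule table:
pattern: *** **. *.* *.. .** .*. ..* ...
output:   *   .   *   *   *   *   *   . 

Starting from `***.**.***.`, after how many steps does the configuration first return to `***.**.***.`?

11

**.**.***.*
*.**.***.**
.**.***.***
**.***.***.
*.***.***.*
.***.***.**
***.***.**.
**.***.**.*
*.***.**.**
.***.**.***
***.**.***.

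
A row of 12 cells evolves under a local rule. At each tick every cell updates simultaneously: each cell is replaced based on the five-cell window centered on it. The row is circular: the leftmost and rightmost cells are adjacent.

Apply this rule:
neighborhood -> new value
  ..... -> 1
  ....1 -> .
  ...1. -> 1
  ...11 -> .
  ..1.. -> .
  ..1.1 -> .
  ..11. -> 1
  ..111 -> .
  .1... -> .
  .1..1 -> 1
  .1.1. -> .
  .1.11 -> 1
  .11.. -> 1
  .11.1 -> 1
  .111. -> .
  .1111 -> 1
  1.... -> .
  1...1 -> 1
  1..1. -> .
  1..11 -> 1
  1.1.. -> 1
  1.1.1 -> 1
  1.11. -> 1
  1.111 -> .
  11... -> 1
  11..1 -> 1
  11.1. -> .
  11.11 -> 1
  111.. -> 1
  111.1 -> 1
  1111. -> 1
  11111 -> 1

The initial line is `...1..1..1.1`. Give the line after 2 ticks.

.11.1..1...1
111.11...11.

111.11...11.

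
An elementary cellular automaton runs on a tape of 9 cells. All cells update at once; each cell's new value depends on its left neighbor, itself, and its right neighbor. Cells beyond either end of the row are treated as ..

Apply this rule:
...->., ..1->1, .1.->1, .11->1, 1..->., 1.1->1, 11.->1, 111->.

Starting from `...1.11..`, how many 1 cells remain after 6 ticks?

4

..11111..
.11...1..
111..11..
1.1.111..
11111.1..
1...111..
count of 1: 4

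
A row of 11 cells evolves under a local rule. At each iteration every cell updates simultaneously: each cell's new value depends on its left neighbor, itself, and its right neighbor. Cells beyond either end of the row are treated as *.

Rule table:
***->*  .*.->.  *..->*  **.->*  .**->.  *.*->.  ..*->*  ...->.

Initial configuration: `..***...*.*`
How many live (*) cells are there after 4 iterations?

8

iteration 1: **.***.*...
iteration 2: **..**..*.*
iteration 3: ****.***...
iteration 4: ****..***.*
count of *: 8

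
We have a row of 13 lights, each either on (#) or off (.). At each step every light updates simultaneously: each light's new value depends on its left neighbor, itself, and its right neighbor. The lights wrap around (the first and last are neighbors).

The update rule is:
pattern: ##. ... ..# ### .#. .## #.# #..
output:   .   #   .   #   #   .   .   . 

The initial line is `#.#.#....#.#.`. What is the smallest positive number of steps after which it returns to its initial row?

#.#.#.##.#.#.
#.#.#....#.#.

2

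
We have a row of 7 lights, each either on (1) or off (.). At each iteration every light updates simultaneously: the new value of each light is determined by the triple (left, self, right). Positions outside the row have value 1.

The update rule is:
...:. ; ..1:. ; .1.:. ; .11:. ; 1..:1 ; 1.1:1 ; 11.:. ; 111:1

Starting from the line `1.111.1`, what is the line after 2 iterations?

iteration 1: .1.1.1.
iteration 2: 1.1.1.1

1.1.1.1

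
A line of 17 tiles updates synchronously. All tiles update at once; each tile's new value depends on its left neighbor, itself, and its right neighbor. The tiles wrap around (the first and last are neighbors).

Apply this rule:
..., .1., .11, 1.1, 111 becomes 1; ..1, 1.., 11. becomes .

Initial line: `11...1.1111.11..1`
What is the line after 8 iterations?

1..1.11111.11...1
...111111.11..1.1
.1.11111.11...111
1111111.11..1.11.
111111.11...111.1
11111.11..1.11.11
1111.11...111.111
111.11..1.11.1111

111.11..1.11.1111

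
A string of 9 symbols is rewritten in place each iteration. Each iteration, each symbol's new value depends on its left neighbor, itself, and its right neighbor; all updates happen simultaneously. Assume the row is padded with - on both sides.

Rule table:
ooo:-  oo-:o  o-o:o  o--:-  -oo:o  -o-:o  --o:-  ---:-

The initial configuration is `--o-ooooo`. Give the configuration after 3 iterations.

--ooo---o
--o-o---o
--ooo---o

--ooo---o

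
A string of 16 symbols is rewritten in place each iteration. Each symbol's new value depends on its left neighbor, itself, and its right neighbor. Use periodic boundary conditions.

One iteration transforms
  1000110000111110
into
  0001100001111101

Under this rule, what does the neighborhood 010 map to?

0

At position 0 the neighborhood is 010; the next row has 0 there.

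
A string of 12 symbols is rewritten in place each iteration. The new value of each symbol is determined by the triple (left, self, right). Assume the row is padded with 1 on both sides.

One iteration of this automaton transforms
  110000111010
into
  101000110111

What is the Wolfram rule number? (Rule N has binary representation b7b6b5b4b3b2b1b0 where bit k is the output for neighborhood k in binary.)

position 0: 111 → 1  (bit 7 = 1)
position 1: 110 → 0  (bit 6 = 0)
position 9: 101 → 1  (bit 5 = 1)
position 2: 100 → 1  (bit 4 = 1)
position 6: 011 → 1  (bit 3 = 1)
position 10: 010 → 1  (bit 2 = 1)
position 5: 001 → 0  (bit 1 = 0)
position 3: 000 → 0  (bit 0 = 0)
bits b7..b0 = 10111100 = 188

188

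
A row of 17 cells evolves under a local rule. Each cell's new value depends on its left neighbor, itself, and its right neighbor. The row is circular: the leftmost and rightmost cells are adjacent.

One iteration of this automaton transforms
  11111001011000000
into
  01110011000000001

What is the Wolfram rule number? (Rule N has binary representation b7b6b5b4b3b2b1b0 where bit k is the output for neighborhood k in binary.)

134

position 1: 111 → 1  (bit 7 = 1)
position 4: 110 → 0  (bit 6 = 0)
position 8: 101 → 0  (bit 5 = 0)
position 5: 100 → 0  (bit 4 = 0)
position 0: 011 → 0  (bit 3 = 0)
position 7: 010 → 1  (bit 2 = 1)
position 6: 001 → 1  (bit 1 = 1)
position 12: 000 → 0  (bit 0 = 0)
bits b7..b0 = 10000110 = 134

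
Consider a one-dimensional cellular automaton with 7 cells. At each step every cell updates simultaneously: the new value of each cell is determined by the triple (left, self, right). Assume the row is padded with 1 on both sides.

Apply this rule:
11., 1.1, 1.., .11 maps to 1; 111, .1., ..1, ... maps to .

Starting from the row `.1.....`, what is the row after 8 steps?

step 1: 1.1....
step 2: 11.1...
step 3: .11.1..
step 4: 1111.1.
step 5: ...11.1
step 6: 1..1111
step 7: 11.1...  (repeats step 2; period 5)
step 8: .11.1..

.11.1..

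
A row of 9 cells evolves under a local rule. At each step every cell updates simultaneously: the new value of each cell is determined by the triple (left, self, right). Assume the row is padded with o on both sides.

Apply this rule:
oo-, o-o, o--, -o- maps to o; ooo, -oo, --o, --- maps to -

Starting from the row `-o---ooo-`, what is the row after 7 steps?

step 1: ooo----oo
step 2: --oo-----
step 3: o--oo----
step 4: oo--oo---
step 5: -oo--oo--
step 6: o-oo--oo-
step 7: oo-oo--oo

oo-oo--oo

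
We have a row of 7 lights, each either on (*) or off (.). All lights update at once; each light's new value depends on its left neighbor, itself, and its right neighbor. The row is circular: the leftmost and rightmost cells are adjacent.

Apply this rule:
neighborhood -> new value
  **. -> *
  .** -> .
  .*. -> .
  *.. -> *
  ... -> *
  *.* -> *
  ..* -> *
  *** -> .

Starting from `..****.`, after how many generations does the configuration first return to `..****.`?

7

**...**
.****..
*...***
****...
...****
***...*
..****.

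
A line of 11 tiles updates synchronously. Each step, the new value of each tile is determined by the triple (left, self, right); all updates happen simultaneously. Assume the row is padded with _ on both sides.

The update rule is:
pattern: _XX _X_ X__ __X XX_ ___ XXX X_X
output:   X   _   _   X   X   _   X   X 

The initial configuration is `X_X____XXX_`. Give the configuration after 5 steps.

__XXXXXXXX_

_X____XXXX_
X____XXXXX_
____XXXXXX_
___XXXXXXX_
__XXXXXXXX_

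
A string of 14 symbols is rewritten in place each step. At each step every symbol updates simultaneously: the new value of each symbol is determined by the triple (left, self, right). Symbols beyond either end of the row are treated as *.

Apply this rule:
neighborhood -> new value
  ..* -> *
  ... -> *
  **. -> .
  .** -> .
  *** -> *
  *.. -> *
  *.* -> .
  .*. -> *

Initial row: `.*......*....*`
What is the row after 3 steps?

**.********.**

.************.
..**********..
**.********.**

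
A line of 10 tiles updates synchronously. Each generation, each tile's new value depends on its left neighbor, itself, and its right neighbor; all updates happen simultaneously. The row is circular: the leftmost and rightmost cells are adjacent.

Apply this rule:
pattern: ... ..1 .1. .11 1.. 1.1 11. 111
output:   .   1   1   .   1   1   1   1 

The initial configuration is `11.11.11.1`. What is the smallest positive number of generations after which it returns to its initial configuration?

10

111.11.11.
.111.11.11
1.111.11.1
11.111.11.
.11.111.11
1.11.111.1
11.11.111.
.11.11.111
1.11.11.11
11.11.11.1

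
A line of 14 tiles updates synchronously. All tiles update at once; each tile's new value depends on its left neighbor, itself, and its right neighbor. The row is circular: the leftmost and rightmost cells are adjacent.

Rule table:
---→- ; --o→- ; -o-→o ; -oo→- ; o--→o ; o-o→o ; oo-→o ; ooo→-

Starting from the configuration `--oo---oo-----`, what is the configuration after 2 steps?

---oo---oo----
----oo---oo---

----oo---oo---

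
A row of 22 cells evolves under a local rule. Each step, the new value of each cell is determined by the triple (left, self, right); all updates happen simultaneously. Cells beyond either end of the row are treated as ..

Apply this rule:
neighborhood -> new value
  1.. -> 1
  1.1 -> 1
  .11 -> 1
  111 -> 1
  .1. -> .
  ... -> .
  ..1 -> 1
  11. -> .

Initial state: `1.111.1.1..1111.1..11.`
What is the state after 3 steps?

.111.1.1.11111.1.111.1
111.1.1.11111.1.111.1.
11.1.1.11111.1.111.1.1

11.1.1.11111.1.111.1.1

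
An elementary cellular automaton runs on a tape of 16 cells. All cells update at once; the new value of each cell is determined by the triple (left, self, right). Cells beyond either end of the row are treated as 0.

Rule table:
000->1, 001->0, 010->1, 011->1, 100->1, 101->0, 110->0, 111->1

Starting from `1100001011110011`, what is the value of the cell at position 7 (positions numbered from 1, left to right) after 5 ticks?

tick 1: 1011101011101010
tick 2: 1011001011001011
tick 3: 1010101010101010
tick 4: 1010101010101011
tick 5: 1010101010101010
position 7 holds 1

1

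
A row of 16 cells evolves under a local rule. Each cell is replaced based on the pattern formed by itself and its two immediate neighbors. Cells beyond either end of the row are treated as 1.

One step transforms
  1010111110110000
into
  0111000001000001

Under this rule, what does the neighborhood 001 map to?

At position 15 the neighborhood is 001; the next row has 1 there.

1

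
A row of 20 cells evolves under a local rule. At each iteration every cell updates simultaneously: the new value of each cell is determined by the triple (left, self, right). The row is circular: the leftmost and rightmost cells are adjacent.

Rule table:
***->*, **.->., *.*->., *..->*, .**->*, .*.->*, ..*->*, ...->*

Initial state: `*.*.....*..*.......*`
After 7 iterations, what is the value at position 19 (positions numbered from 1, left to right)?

*

iteration 1: ..******************
iteration 2: *******************.
iteration 3: ******************..
iteration 4: *****************.**
iteration 5: ****************..**
iteration 6: ***************.****
iteration 7: **************..****
position 19 holds *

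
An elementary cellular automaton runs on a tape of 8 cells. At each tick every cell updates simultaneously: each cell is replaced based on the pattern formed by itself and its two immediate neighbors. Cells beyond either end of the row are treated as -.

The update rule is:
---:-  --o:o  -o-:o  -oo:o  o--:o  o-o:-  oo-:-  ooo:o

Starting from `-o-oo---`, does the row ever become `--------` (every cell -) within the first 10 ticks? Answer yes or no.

no

oo-o-o--
o--o-oo-
oooo-o-o
ooo--o-o
oo-ooo-o
o--oo--o
oooo-ooo
ooo--oo-
oo-ooo-o  (repeats tick 5; period 4)
tick 10: o--oo--o
tick 10 is o--oo--o, still not uniform -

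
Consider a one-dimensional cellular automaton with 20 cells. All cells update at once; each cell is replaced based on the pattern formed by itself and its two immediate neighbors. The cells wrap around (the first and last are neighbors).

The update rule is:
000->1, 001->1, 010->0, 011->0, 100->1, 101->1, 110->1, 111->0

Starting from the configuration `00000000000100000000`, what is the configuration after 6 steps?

00000000110000000000

step 1: 11111111111011111111
step 2: 00000000001100000000
step 3: 11111111110111111111
step 4: 00000000011000000000
step 5: 11111111101111111111
step 6: 00000000110000000000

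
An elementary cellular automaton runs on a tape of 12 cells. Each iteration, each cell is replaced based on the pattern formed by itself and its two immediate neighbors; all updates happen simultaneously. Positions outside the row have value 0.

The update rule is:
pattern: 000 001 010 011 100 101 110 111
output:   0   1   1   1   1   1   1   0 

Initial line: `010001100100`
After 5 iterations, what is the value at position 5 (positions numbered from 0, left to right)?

111011111110
101110000011
111011000111
101111101101
111000111111
position 5 holds 0

0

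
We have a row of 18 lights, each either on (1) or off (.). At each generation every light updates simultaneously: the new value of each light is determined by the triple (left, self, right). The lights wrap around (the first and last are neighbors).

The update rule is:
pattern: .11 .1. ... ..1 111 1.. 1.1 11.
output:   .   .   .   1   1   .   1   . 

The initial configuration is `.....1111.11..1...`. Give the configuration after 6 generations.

.1..1...1........1

generation 1: ....1.11.1...1....
generation 2: ...1.1..1...1.....
generation 3: ..1.1..1...1......
generation 4: .1.1..1...1.......
generation 5: 1.1..1...1........
generation 6: .1..1...1........1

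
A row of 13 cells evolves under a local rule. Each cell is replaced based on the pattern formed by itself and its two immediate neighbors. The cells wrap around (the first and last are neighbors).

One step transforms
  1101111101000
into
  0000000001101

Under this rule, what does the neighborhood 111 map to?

At position 4 the neighborhood is 111; the next row has 0 there.

0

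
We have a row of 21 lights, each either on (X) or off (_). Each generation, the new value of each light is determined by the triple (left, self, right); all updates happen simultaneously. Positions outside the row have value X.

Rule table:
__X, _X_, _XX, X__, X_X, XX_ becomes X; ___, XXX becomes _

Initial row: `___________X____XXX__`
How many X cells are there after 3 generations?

10

X_________XXX__XX_XXX
XX_______XX_XXXXXXX__
_XX_____XXXXX_____XXX
count of X: 10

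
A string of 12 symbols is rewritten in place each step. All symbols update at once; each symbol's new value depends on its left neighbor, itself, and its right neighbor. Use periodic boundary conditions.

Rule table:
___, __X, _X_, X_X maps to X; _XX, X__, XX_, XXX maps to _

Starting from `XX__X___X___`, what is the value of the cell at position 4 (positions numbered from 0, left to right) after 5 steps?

_

___XX_XXX_XX
_XX__X___X__
X___XX_XXX_X
__XX__X___X_
XX___XX_XXX_
position 4 holds _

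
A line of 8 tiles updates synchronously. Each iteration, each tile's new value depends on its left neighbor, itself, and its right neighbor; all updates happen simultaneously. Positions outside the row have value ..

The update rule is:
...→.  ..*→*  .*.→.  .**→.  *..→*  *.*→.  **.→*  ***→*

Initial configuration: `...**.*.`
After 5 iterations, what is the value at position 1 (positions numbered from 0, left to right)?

..*.*..*
.*...**.
*.*.*.**
.......*
......*.
position 1 holds .

.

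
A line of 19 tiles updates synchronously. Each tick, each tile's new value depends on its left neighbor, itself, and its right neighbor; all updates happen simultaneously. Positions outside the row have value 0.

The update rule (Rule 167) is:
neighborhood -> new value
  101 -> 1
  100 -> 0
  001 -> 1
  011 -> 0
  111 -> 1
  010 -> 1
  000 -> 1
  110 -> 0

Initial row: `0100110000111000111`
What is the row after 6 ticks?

tick 1: 1101000111010011010
tick 2: 0011011010110100110
tick 3: 1100100111001101000
tick 4: 0001101010010011011
tick 5: 1110011110110100100
tick 6: 0100101101001101101

0100101101001101101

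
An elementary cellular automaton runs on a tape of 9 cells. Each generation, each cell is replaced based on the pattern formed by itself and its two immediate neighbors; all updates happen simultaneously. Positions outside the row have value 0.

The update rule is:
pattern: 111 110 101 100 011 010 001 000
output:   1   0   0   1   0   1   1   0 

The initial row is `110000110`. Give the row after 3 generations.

generation 1: 001001001
generation 2: 011111111
generation 3: 101111110

101111110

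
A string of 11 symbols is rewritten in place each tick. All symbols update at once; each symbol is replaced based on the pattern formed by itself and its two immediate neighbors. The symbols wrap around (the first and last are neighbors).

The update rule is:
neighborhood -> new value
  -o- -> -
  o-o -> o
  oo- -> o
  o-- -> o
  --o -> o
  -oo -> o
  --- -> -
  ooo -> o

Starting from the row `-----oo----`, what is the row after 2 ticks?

---oooooo--

tick 1: ----oooo---
tick 2: ---oooooo--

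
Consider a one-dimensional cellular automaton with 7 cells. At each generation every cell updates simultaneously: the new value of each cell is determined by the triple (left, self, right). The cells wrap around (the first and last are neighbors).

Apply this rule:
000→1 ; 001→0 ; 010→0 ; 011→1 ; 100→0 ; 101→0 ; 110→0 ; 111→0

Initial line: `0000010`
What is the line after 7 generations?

1111000
1000010
0011000
1010011
0000010  (repeats generation 0; period 5)
generation 7: 1000010

1000010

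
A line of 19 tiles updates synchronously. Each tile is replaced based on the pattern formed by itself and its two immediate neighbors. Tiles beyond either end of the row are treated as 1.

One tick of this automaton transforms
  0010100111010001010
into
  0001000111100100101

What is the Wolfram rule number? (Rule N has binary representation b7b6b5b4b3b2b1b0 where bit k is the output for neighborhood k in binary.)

position 8: 111 → 1  (bit 7 = 1)
position 9: 110 → 1  (bit 6 = 1)
position 3: 101 → 1  (bit 5 = 1)
position 0: 100 → 0  (bit 4 = 0)
position 7: 011 → 1  (bit 3 = 1)
position 2: 010 → 0  (bit 2 = 0)
position 1: 001 → 0  (bit 1 = 0)
position 13: 000 → 1  (bit 0 = 1)
bits b7..b0 = 11101001 = 233

233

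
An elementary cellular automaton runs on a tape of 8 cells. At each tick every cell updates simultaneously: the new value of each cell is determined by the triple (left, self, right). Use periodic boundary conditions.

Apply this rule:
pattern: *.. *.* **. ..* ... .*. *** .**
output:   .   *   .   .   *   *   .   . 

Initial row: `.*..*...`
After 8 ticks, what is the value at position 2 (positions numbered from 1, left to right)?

*

.*..*.**
**..**..
........
********
........  (repeats tick 3; period 2)
tick 8: ********
position 2 holds *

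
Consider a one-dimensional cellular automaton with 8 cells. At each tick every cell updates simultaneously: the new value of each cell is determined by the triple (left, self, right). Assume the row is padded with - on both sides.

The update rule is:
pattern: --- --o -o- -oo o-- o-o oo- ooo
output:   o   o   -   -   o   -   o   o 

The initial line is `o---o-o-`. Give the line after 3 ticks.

---ooooo

-ooo---o
o-ooooo-
---ooooo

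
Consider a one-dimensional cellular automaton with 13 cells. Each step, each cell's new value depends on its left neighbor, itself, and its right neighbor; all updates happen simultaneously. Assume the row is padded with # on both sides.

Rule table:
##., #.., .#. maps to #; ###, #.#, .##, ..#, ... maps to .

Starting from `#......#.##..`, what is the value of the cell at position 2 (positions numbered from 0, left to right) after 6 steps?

#

##.....#..##.
.##....##..#.
..##....##.#.
#..##....#.#.
##..##...#.#.
.##..##..#.#.
position 2 holds #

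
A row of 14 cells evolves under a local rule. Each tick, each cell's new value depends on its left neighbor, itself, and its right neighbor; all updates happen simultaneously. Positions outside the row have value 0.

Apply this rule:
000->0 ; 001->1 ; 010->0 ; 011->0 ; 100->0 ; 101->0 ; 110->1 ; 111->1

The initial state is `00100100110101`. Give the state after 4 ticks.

01001000000000

01001001010000
10010010000000
00100100000000
01001000000000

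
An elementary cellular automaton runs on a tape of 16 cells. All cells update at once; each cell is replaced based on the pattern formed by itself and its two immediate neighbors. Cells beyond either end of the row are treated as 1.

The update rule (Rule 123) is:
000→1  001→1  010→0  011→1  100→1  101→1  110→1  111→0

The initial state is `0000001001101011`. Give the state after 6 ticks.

0000011100011111

1111110111110110
0000011100011111
1111110111110000
0000011100011111  (repeats tick 2; period 2)
tick 6: 0000011100011111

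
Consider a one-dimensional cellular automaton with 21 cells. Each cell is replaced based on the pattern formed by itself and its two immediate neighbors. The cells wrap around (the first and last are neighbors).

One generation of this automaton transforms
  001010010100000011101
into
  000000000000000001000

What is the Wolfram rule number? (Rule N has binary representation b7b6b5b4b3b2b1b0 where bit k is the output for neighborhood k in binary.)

position 17: 111 → 1  (bit 7 = 1)
position 18: 110 → 0  (bit 6 = 0)
position 3: 101 → 0  (bit 5 = 0)
position 0: 100 → 0  (bit 4 = 0)
position 16: 011 → 0  (bit 3 = 0)
position 2: 010 → 0  (bit 2 = 0)
position 1: 001 → 0  (bit 1 = 0)
position 11: 000 → 0  (bit 0 = 0)
bits b7..b0 = 10000000 = 128

128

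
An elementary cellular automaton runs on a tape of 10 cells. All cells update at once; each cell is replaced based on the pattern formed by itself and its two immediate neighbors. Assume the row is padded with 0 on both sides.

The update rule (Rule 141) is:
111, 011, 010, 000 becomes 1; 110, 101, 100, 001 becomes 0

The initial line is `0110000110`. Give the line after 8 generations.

0100100101

0100110100
0100100101
0100100101  (fixed point — unchanged through generation 8)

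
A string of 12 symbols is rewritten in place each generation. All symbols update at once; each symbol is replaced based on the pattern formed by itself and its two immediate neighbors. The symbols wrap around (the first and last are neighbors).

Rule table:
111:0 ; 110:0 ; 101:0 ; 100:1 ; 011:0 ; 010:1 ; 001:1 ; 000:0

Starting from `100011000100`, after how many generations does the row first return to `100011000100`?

5

110100101111
000111100000
001000010000
011100111000
100011000100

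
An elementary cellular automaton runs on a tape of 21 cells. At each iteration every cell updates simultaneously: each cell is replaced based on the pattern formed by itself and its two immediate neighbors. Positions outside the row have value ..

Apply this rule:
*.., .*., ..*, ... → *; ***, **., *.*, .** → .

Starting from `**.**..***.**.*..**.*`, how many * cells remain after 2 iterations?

.....**.......***...*
*****..*******...****
count of *: 16

16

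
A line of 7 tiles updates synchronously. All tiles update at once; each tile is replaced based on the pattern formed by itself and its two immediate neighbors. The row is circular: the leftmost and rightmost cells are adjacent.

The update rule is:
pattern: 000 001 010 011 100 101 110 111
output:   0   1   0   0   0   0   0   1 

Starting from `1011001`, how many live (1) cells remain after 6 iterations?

0000010
0000100
0001000
0010000
0100000
1000000
count of 1: 1

1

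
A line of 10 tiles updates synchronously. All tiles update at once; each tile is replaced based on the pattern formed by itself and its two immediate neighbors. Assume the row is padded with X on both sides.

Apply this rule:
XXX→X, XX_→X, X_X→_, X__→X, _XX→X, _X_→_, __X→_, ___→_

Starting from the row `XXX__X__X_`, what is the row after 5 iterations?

XXXXXXXX__

XXXX__X___
XXXXX__X__
XXXXXX__X_
XXXXXXX___
XXXXXXXX__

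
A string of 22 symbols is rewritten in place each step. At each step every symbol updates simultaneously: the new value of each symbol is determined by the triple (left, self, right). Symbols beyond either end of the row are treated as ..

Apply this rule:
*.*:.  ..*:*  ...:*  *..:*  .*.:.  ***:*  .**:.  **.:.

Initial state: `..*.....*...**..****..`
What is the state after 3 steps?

****.*.***....********

step 1: **.*****.***..**.**.**
step 2: ....***...*.**........
step 3: ****.*.***....********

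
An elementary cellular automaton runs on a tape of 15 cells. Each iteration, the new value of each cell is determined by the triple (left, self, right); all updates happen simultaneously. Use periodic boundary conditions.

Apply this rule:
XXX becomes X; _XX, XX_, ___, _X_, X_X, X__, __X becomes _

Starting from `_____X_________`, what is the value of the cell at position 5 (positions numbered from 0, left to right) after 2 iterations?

iteration 1: _______________
iteration 2: _______________
position 5 holds _

_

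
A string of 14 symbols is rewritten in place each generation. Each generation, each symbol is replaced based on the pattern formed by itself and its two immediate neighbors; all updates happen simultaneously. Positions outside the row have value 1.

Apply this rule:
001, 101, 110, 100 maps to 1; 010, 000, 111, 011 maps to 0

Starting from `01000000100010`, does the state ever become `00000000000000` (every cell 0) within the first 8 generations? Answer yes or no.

10100001010101
11010010101010
01101101010101
10110110101010
11011011010101
01101101101010
10110110110101
11011011011010
generation 8 is 11011011011010, still not uniform 0

no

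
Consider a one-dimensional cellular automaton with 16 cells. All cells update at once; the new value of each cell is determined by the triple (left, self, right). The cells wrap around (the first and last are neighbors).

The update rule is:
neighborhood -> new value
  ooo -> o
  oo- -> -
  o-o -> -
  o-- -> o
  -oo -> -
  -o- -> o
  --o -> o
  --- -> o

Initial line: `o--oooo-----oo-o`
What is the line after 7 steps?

-oo-oo-ooooo----
o-------ooo-oooo
-ooooooo-o---ooo
--ooooo--oooo-o-
oo-ooo-oo-oo--oo
o---o-------oo-o
-ooooooooooo----

-ooooooooooo----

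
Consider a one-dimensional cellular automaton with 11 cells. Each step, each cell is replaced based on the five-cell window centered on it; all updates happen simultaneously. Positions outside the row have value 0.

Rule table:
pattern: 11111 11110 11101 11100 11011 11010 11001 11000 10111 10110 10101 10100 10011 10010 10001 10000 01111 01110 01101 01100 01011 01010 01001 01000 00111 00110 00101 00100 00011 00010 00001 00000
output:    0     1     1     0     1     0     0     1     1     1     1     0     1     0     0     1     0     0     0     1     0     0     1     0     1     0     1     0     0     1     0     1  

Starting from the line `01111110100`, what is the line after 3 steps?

00110000000

01000110001
10000011010
00110000000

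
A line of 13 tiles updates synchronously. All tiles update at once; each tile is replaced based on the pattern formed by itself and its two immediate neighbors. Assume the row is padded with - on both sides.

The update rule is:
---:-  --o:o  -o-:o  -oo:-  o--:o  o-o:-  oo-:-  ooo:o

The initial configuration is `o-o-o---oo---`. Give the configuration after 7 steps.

--oo-ooo-oo-o

o-o-oo-o--o--
o-o----ooooo-
o-oo--o-ooo-o
o---ooo--o--o
oo-o-o-oooooo
---o-o--oooo-
--oo-ooo-oo-o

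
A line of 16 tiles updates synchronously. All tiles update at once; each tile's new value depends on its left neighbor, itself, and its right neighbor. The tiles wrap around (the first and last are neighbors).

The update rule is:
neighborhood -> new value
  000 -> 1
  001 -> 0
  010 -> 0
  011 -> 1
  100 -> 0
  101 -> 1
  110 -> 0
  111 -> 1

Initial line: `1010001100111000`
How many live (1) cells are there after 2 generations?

3

generation 1: 0100101000110010
generation 2: 0000010010100000
count of 1: 3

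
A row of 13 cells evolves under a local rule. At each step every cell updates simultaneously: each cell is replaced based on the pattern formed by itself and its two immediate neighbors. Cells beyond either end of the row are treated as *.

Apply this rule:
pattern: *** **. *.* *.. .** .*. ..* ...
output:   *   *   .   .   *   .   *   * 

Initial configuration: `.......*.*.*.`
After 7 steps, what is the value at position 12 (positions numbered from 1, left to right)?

*

.******......
.******.*****
.******.*****  (fixed point — unchanged through step 7)
position 12 holds *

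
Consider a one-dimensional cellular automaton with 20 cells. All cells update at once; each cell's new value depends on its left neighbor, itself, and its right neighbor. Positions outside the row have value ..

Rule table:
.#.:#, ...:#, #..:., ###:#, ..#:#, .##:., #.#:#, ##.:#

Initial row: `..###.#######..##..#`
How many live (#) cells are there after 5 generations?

generation 1: ##.###.######.#.#.##
generation 2: .##.###.##########.#
generation 3: #.##.###.###########
generation 4: ##.##.###.##########
generation 5: .##.##.###.#########
count of #: 16

16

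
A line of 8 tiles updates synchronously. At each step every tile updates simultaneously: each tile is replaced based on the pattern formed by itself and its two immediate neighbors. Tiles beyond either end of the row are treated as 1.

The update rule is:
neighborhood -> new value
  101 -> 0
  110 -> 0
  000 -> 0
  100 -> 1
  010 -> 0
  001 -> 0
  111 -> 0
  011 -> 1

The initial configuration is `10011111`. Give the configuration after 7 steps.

01010000
00001000
10000100
01000010
00100000
10010000
01001000

01001000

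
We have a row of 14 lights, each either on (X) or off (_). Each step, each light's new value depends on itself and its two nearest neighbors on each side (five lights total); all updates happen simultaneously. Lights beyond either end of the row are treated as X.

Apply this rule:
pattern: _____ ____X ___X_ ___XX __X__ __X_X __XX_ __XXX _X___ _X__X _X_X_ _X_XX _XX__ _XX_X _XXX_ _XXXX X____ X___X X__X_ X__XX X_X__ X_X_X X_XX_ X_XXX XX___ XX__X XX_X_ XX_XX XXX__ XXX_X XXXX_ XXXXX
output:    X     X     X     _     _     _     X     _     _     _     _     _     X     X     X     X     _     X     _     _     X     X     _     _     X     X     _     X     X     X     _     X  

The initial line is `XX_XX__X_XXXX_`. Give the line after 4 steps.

_XX_XX_XX_XXX_

_XX_XX____X_XX
X_XX_XX_XX___X
XX_XX_XX_XXX__
_XX_XX_XX_XXX_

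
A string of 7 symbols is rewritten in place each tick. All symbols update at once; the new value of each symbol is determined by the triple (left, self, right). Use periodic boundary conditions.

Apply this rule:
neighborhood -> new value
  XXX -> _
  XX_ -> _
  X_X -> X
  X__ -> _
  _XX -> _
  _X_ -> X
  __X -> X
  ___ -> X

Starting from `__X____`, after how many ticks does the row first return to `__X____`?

14

XXX_XXX
___X___
XXXX_XX
____X__
XXXXX_X
_____X_
XXXXXX_
______X
_XXXXXX
X______
X_XXXXX
_X_____
XX_XXXX
__X____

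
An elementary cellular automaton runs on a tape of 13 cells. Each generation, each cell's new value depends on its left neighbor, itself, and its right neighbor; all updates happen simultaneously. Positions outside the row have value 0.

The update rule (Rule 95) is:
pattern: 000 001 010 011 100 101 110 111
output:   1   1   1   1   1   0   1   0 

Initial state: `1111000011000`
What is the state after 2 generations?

1111000000001

1001111111111
1111000000001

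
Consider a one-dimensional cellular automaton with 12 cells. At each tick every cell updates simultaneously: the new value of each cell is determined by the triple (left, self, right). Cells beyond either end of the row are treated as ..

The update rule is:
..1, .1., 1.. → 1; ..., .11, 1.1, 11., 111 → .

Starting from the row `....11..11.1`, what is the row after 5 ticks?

...1..11...1
..1111..1.11
.1....111...
111..1...1..
...1111.111.

...1111.111.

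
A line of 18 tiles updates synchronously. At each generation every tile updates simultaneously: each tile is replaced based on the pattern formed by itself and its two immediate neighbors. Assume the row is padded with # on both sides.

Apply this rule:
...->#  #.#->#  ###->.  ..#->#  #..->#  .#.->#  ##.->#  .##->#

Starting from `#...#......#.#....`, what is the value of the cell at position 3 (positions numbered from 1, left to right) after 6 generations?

##################
..................
##################  (repeats generation 1; period 2)
generation 6: ..................
position 3 holds .

.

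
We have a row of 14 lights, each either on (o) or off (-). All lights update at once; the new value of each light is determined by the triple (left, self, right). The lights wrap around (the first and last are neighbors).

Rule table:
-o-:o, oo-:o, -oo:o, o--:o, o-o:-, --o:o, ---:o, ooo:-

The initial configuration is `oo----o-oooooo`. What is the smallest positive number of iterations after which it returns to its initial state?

-oooooo-o-----
oo----o-oooooo

2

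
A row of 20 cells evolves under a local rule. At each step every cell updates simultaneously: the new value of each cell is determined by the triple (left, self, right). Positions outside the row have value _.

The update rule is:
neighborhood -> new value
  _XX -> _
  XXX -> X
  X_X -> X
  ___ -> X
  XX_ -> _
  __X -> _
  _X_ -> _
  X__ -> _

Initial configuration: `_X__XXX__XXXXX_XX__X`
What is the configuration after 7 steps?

__XX__XXXXXXX_______

_____X____XXX_X_____
XXXX___XX__X_X__XXXX
_XX__X______X____XX_
_______XXXX___XX____
XXXXXX__XX__X____XXX
_XXXX_________XX__X_
__XX__XXXXXXX_______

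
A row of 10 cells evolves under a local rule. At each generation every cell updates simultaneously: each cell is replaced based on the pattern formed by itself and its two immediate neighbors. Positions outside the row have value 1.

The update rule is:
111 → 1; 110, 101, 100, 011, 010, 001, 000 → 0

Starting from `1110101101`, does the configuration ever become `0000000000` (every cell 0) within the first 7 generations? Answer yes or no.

yes

1100000000
1000000000
0000000000
all cells are 0 at generation 3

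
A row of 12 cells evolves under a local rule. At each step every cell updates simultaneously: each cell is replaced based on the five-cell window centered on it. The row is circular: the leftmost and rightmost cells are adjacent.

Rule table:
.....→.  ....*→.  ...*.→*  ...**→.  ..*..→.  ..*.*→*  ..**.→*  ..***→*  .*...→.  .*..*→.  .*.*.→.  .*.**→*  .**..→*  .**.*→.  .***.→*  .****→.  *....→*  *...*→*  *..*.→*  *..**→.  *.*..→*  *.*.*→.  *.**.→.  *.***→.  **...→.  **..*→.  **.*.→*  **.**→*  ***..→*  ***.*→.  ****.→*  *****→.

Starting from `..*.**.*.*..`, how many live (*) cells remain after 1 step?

.***..*..*.*
count of *: 6

6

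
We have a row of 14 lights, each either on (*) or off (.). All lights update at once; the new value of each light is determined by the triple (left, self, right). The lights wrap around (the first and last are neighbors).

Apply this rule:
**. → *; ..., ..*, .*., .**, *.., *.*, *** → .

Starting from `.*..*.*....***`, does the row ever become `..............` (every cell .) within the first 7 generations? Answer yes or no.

yes

.............*
..............
all cells are . at generation 2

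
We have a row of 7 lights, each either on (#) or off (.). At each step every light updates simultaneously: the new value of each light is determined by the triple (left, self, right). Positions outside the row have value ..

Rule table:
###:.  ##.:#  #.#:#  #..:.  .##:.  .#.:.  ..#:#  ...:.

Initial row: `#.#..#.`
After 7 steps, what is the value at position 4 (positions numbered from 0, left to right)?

.#..#..
#..#...
..#....
.#.....
#......
.......
.......
position 4 holds .

.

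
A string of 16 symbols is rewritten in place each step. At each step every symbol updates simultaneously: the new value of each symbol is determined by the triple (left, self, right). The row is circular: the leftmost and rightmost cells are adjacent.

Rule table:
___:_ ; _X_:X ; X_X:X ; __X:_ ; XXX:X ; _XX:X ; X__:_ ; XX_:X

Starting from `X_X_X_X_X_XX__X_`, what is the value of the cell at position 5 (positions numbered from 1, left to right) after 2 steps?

step 1: XXXXXXXXXXXX__XX
step 2: XXXXXXXXXXXX__XX
position 5 holds X

X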